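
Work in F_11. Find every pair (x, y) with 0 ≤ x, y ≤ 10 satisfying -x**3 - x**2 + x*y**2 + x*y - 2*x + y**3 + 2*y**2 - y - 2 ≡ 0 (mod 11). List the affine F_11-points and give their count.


Affine F_11-points: {(0, 1), (0, 9), (0, 10), (1, 7), (2, 7), (3, 0), (4, 3), (4, 10), (5, 6), (6, 10), (7, 2), (7, 4), (7, 7), (8, 0), (10, 0), (10, 1), (10, 9)}; count = 17.

For each of the 121 pairs (x, y) ∈ F_11², evaluate f(x, y) mod 11. Record the zeros.
  x = 0: [0↦9, 1↦0, 2↦1, 3↦7, 4↦2, 5↦3, 6↦5, 7↦3, 8↦3, 9↦0, 10↦0]  zeros at y ∈ {1, 9, 10}
  x = 1: [0↦5, 1↦9, 2↦3, 3↦4, 4↦7, 5↦7, 6↦10, 7↦0, 8↦5, 9↦9, 10↦7]  zeros at y ∈ {7}
  x = 2: [0↦4, 1↦10, 2↦8, 3↦4, 4↦4, 5↦3, 6↦7, 7↦0, 8↦10, 9↦10, 10↦6]  zeros at y ∈ {7}
  x = 3: [0↦0, 1↦8, 2↦10, 3↦1, 4↦9, 5↦7, 6↦1, 7↦8, 8↦1, 9↦8, 10↦2]  zeros at y ∈ {0}
  x = 4: [0↦9, 1↦8, 2↦3, 3↦0, 4↦5, 5↦2, 6↦8, 7↦7, 8↦5, 9↦8, 10↦0]  zeros at y ∈ {3, 10}
  x = 5: [0↦3, 1↦4, 2↦3, 3↦6, 4↦8, 5↦4, 6↦0, 7↦2, 8↦5, 9↦4, 10↦5]  zeros at y ∈ {6}
  x = 6: [0↦9, 1↦1, 2↦4, 3↦2, 4↦1, 5↦7, 6↦4, 7↦9, 8↦6, 9↦1, 10↦0]  zeros at y ∈ {10}
  x = 7: [0↦10, 1↦4, 2↦0, 3↦4, 4↦0, 5↦5, 6↦3, 7↦0, 8↦2, 9↦4, 10↦1]  zeros at y ∈ {2, 4, 7}
  x = 8: [0↦0, 1↦7, 2↦7, 3↦6, 4↦10, 5↦3, 6↦2, 7↦2, 8↦9, 9↦7, 10↦2]  zeros at y ∈ {0}
  x = 9: [0↦6, 1↦4, 2↦8, 3↦2, 4↦3, 5↦6, 6↦6, 7↦9, 8↦10, 9↦4, 10↦8]  zeros at y ∈ ∅
  x = 10: [0↦0, 1↦0, 2↦8, 3↦8, 4↦6, 5↦8, 6↦9, 7↦4, 8↦10, 9↦0, 10↦2]  zeros at y ∈ {0, 1, 9}
Collecting zeros: affine points = {(0, 1), (0, 9), (0, 10), (1, 7), (2, 7), (3, 0), (4, 3), (4, 10), (5, 6), (6, 10), (7, 2), (7, 4), (7, 7), (8, 0), (10, 0), (10, 1), (10, 9)}.
Total count |C(F_11)_aff| = 17.


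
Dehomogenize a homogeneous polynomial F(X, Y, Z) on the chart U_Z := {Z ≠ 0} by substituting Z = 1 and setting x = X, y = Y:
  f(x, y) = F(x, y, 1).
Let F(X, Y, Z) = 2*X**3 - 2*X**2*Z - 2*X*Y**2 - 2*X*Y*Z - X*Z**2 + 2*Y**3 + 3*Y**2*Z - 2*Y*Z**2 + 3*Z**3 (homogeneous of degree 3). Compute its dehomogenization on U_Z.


f(x, y) = 2*x**3 - 2*x**2 - 2*x*y**2 - 2*x*y - x + 2*y**3 + 3*y**2 - 2*y + 3

On U_Z we set Z = 1. Each monomial c·X^i·Y^j·Z^k in F becomes c·x^i·y^j·1^k = c·x^i·y^j.
Substituting Z = 1: F(X, Y, 1) = 2*x**3 - 2*x**2 - 2*x*y**2 - 2*x*y - x + 2*y**3 + 3*y**2 - 2*y + 3.
Note: deg(f) ≤ deg(F) = 3; strict inequality happens when F is divisible by Z (lost terms).


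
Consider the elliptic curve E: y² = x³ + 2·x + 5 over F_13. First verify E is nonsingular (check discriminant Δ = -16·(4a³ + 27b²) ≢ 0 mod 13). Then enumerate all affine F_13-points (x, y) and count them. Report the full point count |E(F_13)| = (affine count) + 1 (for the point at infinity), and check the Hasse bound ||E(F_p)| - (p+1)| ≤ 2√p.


Affine points = {(2, 2), (2, 11), (3, 5), (3, 8), (4, 5), (4, 8), (5, 6), (5, 7), (6, 5), (6, 8), (8, 0)}; affine count = 11; |E(F_13)| = 12.

Discriminant check: Δ ∝ 4a³ + 27b² = 4·2³ + 27·5² = 4·8 + 27·25 ≡ 5 (mod 13). Nonzero ⇒ E is nonsingular.
For each x ∈ F_13, compute rhs = x³ + 2·x + 5 mod 13, then count y ∈ F_13 with y² ≡ rhs.
  x = 0: rhs = 5, matching y values: none (0 points).
  x = 1: rhs = 8, matching y values: none (0 points).
  x = 2: rhs = 4, matching y values: 2, 11 (2 points).
  x = 3: rhs = 12, matching y values: 5, 8 (2 points).
  x = 4: rhs = 12, matching y values: 5, 8 (2 points).
  x = 5: rhs = 10, matching y values: 6, 7 (2 points).
  x = 6: rhs = 12, matching y values: 5, 8 (2 points).
  x = 7: rhs = 11, matching y values: none (0 points).
  x = 8: rhs = 0, matching y values: 0 (1 points).
  x = 9: rhs = 11, matching y values: none (0 points).
  x = 10: rhs = 11, matching y values: none (0 points).
  x = 11: rhs = 6, matching y values: none (0 points).
  x = 12: rhs = 2, matching y values: none (0 points).
Total affine count: 11.
Full point count |E(F_13)| = 11 + 1 = 12.
Hasse bound: |12 − (13+1)| = |-2| = 2 ≤ 2√13 ≈ 7.2111 ✓.


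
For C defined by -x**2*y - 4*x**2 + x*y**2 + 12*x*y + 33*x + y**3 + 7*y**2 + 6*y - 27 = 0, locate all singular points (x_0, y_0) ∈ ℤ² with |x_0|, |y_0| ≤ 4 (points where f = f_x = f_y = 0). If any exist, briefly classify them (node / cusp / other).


Singular points: {(3, -3)}; classification: node.

Compute partial derivatives:
  f_x = -2*x*y - 8*x + y**2 + 12*y + 33.
  f_y = -x**2 + 2*x*y + 12*x + 3*y**2 + 14*y + 6.
Scan x_0 ∈ {−4, ..., 4}. For each x_0, f_y(x_0, y) is a polynomial in y; find its integer roots y ∈ {−4, ..., 4}, then test f_x and f at those candidates.
  x = -4: f_y(-4, y) = 3*y**2 + 6*y - 58; no integer root y with |y| ≤ 4.
  x = -3: f_y(-3, y) = 3*y**2 + 8*y - 39; no integer root y with |y| ≤ 4.
  x = -2: f_y(-2, y) = 3*y**2 + 10*y - 22; no integer root y with |y| ≤ 4.
  x = -1: f_y(-1, y) = 3*y**2 + 12*y - 7; no integer root y with |y| ≤ 4.
  x = 0: f_y(0, y) = 3*y**2 + 14*y + 6; no integer root y with |y| ≤ 4.
  x = 1: f_y(1, y) = 3*y**2 + 16*y + 17; no integer root y with |y| ≤ 4.
  x = 2: f_y(2, y) = 3*y**2 + 18*y + 26; no integer root y with |y| ≤ 4.
  x = 3: f_y(3, y) = 3*y**2 + 20*y + 33; vanishes at y ∈ {-3}. (3, -3): f_x = 0, f = 0 — SINGULAR.
  x = 4: f_y(4, y) = 3*y**2 + 22*y + 38; no integer root y with |y| ≤ 4.
Only singular point on the grid: (3, -3).
Classify: substitute x = 3 + u, y = -3 + v and expand: f = -u**2*v - u**2 + u*v**2 + v**3 + v**2.
No constant or linear terms (consistent with a singular point). Quadratic part: -u**2 + v**2. Cubic part: -u**2*v + u*v**2 + v**3.
The quadratic part v**2 - u**2 = (v − u)(v + u) splits into two distinct linear factors, so there are two distinct tangent lines y − -3 = ±(x − 3) — this is a node (ordinary double point).
Classification: node.


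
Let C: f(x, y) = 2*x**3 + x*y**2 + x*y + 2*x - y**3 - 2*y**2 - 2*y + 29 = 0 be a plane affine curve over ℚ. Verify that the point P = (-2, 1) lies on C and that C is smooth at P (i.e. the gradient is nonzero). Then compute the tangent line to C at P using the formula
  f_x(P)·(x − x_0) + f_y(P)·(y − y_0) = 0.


Tangent line at P: 28*x - 15*y + 71 = 0.

Step 1: f(-2, 1) = 0, so P lies on C.
Step 2: partial derivatives
  f_x(x, y) = 6*x**2 + y**2 + y + 2, f_y(x, y) = 2*x*y + x - 3*y**2 - 4*y - 2.
  f_x(P) = 28, f_y(P) = -15 (gradient nonzero, so P is smooth).
Step 3: tangent line at P: 28·(x − -2) + -15·(y − 1) = 0.
Expanding: 28*x - 15*y + 71 = 0.


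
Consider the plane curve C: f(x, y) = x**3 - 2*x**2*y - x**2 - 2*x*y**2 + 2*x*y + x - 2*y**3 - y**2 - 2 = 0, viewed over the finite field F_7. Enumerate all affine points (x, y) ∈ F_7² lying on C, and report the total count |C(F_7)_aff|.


Affine F_7-points: {(2, 1), (3, 2), (6, 4)}; count = 3.

For each of the 49 pairs (x, y) ∈ F_7², evaluate f(x, y) mod 7. Record the zeros.
  x = 0: [0↦5, 1↦2, 2↦6, 3↦5, 4↦1, 5↦3, 6↦6]  zeros at y ∈ ∅
  x = 1: [0↦6, 1↦1, 2↦6, 3↦2, 4↦5, 5↦3, 6↦5]  zeros at y ∈ ∅
  x = 2: [0↦4, 1↦0, 2↦2, 3↦5, 4↦4, 5↦1, 6↦5]  zeros at y ∈ {1}
  x = 3: [0↦5, 1↦5, 2↦0, 3↦6, 4↦4, 5↦3, 6↦5]  zeros at y ∈ {2}
  x = 4: [0↦1, 1↦1, 2↦6, 3↦4, 4↦4, 5↦1, 6↦4]  zeros at y ∈ ∅
  x = 5: [0↦5, 1↦1, 2↦5, 3↦5, 4↦3, 5↦1, 6↦1]  zeros at y ∈ ∅
  x = 6: [0↦2, 1↦4, 2↦3, 3↦1, 4↦0, 5↦2, 6↦2]  zeros at y ∈ {4}
Collecting zeros: affine points = {(2, 1), (3, 2), (6, 4)}.
Total count |C(F_7)_aff| = 3.


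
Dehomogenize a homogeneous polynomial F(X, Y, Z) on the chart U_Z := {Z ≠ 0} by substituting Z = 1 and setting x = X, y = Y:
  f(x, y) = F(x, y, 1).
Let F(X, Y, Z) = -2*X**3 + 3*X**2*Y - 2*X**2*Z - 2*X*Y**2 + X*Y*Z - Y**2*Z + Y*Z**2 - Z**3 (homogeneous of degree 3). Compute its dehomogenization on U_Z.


f(x, y) = -2*x**3 + 3*x**2*y - 2*x**2 - 2*x*y**2 + x*y - y**2 + y - 1

On U_Z we set Z = 1. Each monomial c·X^i·Y^j·Z^k in F becomes c·x^i·y^j·1^k = c·x^i·y^j.
Substituting Z = 1: F(X, Y, 1) = -2*x**3 + 3*x**2*y - 2*x**2 - 2*x*y**2 + x*y - y**2 + y - 1.
Note: deg(f) ≤ deg(F) = 3; strict inequality happens when F is divisible by Z (lost terms).


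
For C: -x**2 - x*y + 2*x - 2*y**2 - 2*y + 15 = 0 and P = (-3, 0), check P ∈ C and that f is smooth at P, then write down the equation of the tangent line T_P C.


Tangent line at P: 8*x + y + 24 = 0.

Step 1: f(-3, 0) = 0, so P lies on C.
Step 2: partial derivatives
  f_x(x, y) = -2*x - y + 2, f_y(x, y) = -x - 4*y - 2.
  f_x(P) = 8, f_y(P) = 1 (gradient nonzero, so P is smooth).
Step 3: tangent line at P: 8·(x − -3) + 1·(y − 0) = 0.
Expanding: 8*x + y + 24 = 0.


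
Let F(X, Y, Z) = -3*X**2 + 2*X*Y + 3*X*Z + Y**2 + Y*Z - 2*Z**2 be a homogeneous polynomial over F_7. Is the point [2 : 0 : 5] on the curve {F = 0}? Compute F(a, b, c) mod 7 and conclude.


F(2,0,5) ≡ 3 (mod 7); P is NOT on the curve.

Evaluate F(2, 0, 5) term-by-term (mod 7).
  -3*X**2 ↦ -3·4·1·1 = -12
  2*X*Y ↦ 2·2·0·1 = 0
  3*X*Z ↦ 3·2·1·5 = 30
  Y**2 ↦ 1·1·0·1 = 0
  Y*Z ↦ 1·1·0·5 = 0
  -2*Z**2 ↦ -2·1·1·25 = -50
Sum: F(2, 0, 5) = (-12) + (0) + (30) + (0) + (0) + (-50) = -32.
Reducing mod 7: -32 ≡ 3 (mod 7).
Since F(a, b, c) ≡ 3 ≠ 0 (mod 7), P does NOT lie on the curve.


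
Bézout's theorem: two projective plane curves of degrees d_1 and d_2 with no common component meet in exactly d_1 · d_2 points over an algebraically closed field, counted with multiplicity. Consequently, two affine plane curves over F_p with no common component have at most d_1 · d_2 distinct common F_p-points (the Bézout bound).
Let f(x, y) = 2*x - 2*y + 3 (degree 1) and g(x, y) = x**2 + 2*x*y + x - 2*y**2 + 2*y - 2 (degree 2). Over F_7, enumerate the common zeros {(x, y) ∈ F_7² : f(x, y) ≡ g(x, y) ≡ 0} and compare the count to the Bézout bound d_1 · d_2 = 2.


Common zeros: {(0, 5)}; count = 1; Bézout bound = 2.

deg(f) = 1, deg(g) = 2, so Bézout bound = 2.
Scan x ∈ F_7. For each x, list the y ∈ F_7 with f(x, y) ≡ 0 and those with g(x, y) ≡ 0 (mod 7); the common zeros in that column are the intersection.
  x = 0: f ≡ 0 at y ∈ {5}; g ≡ 0 at y ∈ {3, 5}; common: {5}.
  x = 1: f ≡ 0 at y ∈ {6}; g ≡ 0 at y ∈ {0, 2}; common: ∅.
  x = 2: f ≡ 0 at y ∈ {0}; g ≡ 0 at y ∈ ∅; common: ∅.
  x = 3: f ≡ 0 at y ∈ {1}; g ≡ 0 at y ∈ {5, 6}; common: ∅.
  x = 4: f ≡ 0 at y ∈ {2}; g ≡ 0 at y ∈ ∅; common: ∅.
  x = 5: f ≡ 0 at y ∈ {3}; g ≡ 0 at y ∈ {0, 6}; common: ∅.
  x = 6: f ≡ 0 at y ∈ {4}; g ≡ 0 at y ∈ ∅; common: ∅.
Collecting: common zeros = {(0, 5)}, so the count is 1.
Comparison with the Bézout bound: 1 ≤ 2 = deg(f)·deg(g), as expected for curves with no common component (the affine F_7-count falls short of the bound because intersections may lie at infinity, over extension fields, or carry multiplicity).


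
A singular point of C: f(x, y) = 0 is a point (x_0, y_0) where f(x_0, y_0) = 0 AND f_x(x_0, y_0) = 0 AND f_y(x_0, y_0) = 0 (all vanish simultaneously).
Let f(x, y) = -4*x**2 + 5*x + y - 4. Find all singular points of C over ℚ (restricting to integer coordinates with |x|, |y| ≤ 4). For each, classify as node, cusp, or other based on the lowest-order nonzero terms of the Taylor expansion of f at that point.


No singular points in the scanned grid; C is smooth there.

Compute partial derivatives:
  f_x = 5 - 8*x.
  f_y = 1.
f_y = 1 is a nonzero constant, so f_y never vanishes: no point (x, y) can satisfy f = f_x = f_y = 0. In particular no (x, y) ∈ {−4, ..., 4}² is singular; the curve is smooth.


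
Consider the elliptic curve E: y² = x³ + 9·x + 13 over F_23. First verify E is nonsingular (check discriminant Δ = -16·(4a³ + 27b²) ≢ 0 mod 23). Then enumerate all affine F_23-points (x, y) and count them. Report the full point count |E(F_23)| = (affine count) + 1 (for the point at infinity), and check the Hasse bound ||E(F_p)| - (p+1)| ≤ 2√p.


Affine points = {(0, 6), (0, 17), (1, 0), (2, 4), (2, 19), (9, 8), (9, 15), (12, 3), (12, 20), (13, 2), (13, 21), (14, 10), (14, 13), (15, 2), (15, 21), (18, 2), (18, 21), (22, 7), (22, 16)}; affine count = 19; |E(F_23)| = 20.

Discriminant check: Δ ∝ 4a³ + 27b² = 4·9³ + 27·13² = 4·729 + 27·169 ≡ 4 (mod 23). Nonzero ⇒ E is nonsingular.
For each x ∈ F_23, compute rhs = x³ + 9·x + 13 mod 23, then count y ∈ F_23 with y² ≡ rhs.
  x = 0: rhs = 13, matching y values: 6, 17 (2 points).
  x = 1: rhs = 0, matching y values: 0 (1 points).
  x = 2: rhs = 16, matching y values: 4, 19 (2 points).
  x = 3: rhs = 21, matching y values: none (0 points).
  x = 4: rhs = 21, matching y values: none (0 points).
  x = 5: rhs = 22, matching y values: none (0 points).
  x = 6: rhs = 7, matching y values: none (0 points).
  x = 7: rhs = 5, matching y values: none (0 points).
  x = 8: rhs = 22, matching y values: none (0 points).
  x = 9: rhs = 18, matching y values: 8, 15 (2 points).
  x = 10: rhs = 22, matching y values: none (0 points).
  x = 11: rhs = 17, matching y values: none (0 points).
  x = 12: rhs = 9, matching y values: 3, 20 (2 points).
  x = 13: rhs = 4, matching y values: 2, 21 (2 points).
  x = 14: rhs = 8, matching y values: 10, 13 (2 points).
  x = 15: rhs = 4, matching y values: 2, 21 (2 points).
  x = 16: rhs = 21, matching y values: none (0 points).
  x = 17: rhs = 19, matching y values: none (0 points).
  x = 18: rhs = 4, matching y values: 2, 21 (2 points).
  x = 19: rhs = 5, matching y values: none (0 points).
  x = 20: rhs = 5, matching y values: none (0 points).
  x = 21: rhs = 10, matching y values: none (0 points).
  x = 22: rhs = 3, matching y values: 7, 16 (2 points).
Total affine count: 19.
Full point count |E(F_23)| = 19 + 1 = 20.
Hasse bound: |20 − (23+1)| = |-4| = 4 ≤ 2√23 ≈ 9.5917 ✓.


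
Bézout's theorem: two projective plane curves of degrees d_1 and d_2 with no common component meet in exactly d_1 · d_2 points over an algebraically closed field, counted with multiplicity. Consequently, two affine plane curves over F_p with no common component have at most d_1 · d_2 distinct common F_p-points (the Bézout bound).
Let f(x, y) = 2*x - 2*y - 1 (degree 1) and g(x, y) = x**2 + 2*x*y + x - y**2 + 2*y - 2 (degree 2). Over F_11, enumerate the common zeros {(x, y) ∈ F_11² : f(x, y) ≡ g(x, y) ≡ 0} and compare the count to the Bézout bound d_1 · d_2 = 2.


Common zeros: ∅; count = 0; Bézout bound = 2.

deg(f) = 1, deg(g) = 2, so Bézout bound = 2.
Scan x ∈ F_11. For each x, list the y ∈ F_11 with f(x, y) ≡ 0 and those with g(x, y) ≡ 0 (mod 11); the common zeros in that column are the intersection.
  x = 0: f ≡ 0 at y ∈ {5}; g ≡ 0 at y ∈ ∅; common: ∅.
  x = 1: f ≡ 0 at y ∈ {6}; g ≡ 0 at y ∈ {0, 4}; common: ∅.
  x = 2: f ≡ 0 at y ∈ {7}; g ≡ 0 at y ∈ ∅; common: ∅.
  x = 3: f ≡ 0 at y ∈ {8}; g ≡ 0 at y ∈ {2, 6}; common: ∅.
  x = 4: f ≡ 0 at y ∈ {9}; g ≡ 0 at y ∈ ∅; common: ∅.
  x = 5: f ≡ 0 at y ∈ {10}; g ≡ 0 at y ∈ {3, 9}; common: ∅.
  x = 6: f ≡ 0 at y ∈ {0}; g ≡ 0 at y ∈ {6, 8}; common: ∅.
  x = 7: f ≡ 0 at y ∈ {1}; g ≡ 0 at y ∈ ∅; common: ∅.
  x = 8: f ≡ 0 at y ∈ {2}; g ≡ 0 at y ∈ ∅; common: ∅.
  x = 9: f ≡ 0 at y ∈ {3}; g ≡ 0 at y ∈ {0, 9}; common: ∅.
  x = 10: f ≡ 0 at y ∈ {4}; g ≡ 0 at y ∈ {3, 8}; common: ∅.
Collecting: common zeros = ∅, so the count is 0.
Comparison with the Bézout bound: 0 ≤ 2 = deg(f)·deg(g), as expected for curves with no common component (the affine F_11-count falls short of the bound because intersections may lie at infinity, over extension fields, or carry multiplicity).


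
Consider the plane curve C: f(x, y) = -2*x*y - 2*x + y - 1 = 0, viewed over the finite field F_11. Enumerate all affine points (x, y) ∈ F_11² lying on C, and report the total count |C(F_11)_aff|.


Affine F_11-points: {(0, 1), (1, 8), (2, 2), (3, 3), (4, 5), (5, 0), (7, 9), (8, 4), (9, 6), (10, 7)}; count = 10.

For each of the 121 pairs (x, y) ∈ F_11², evaluate f(x, y) mod 11. Record the zeros.
  x = 0: [0↦10, 1↦0, 2↦1, 3↦2, 4↦3, 5↦4, 6↦5, 7↦6, 8↦7, 9↦8, 10↦9]  zeros at y ∈ {1}
  x = 1: [0↦8, 1↦7, 2↦6, 3↦5, 4↦4, 5↦3, 6↦2, 7↦1, 8↦0, 9↦10, 10↦9]  zeros at y ∈ {8}
  x = 2: [0↦6, 1↦3, 2↦0, 3↦8, 4↦5, 5↦2, 6↦10, 7↦7, 8↦4, 9↦1, 10↦9]  zeros at y ∈ {2}
  x = 3: [0↦4, 1↦10, 2↦5, 3↦0, 4↦6, 5↦1, 6↦7, 7↦2, 8↦8, 9↦3, 10↦9]  zeros at y ∈ {3}
  x = 4: [0↦2, 1↦6, 2↦10, 3↦3, 4↦7, 5↦0, 6↦4, 7↦8, 8↦1, 9↦5, 10↦9]  zeros at y ∈ {5}
  x = 5: [0↦0, 1↦2, 2↦4, 3↦6, 4↦8, 5↦10, 6↦1, 7↦3, 8↦5, 9↦7, 10↦9]  zeros at y ∈ {0}
  x = 6: [0↦9, 1↦9, 2↦9, 3↦9, 4↦9, 5↦9, 6↦9, 7↦9, 8↦9, 9↦9, 10↦9]  zeros at y ∈ ∅
  x = 7: [0↦7, 1↦5, 2↦3, 3↦1, 4↦10, 5↦8, 6↦6, 7↦4, 8↦2, 9↦0, 10↦9]  zeros at y ∈ {9}
  x = 8: [0↦5, 1↦1, 2↦8, 3↦4, 4↦0, 5↦7, 6↦3, 7↦10, 8↦6, 9↦2, 10↦9]  zeros at y ∈ {4}
  x = 9: [0↦3, 1↦8, 2↦2, 3↦7, 4↦1, 5↦6, 6↦0, 7↦5, 8↦10, 9↦4, 10↦9]  zeros at y ∈ {6}
  x = 10: [0↦1, 1↦4, 2↦7, 3↦10, 4↦2, 5↦5, 6↦8, 7↦0, 8↦3, 9↦6, 10↦9]  zeros at y ∈ {7}
Collecting zeros: affine points = {(0, 1), (1, 8), (2, 2), (3, 3), (4, 5), (5, 0), (7, 9), (8, 4), (9, 6), (10, 7)}.
Total count |C(F_11)_aff| = 10.


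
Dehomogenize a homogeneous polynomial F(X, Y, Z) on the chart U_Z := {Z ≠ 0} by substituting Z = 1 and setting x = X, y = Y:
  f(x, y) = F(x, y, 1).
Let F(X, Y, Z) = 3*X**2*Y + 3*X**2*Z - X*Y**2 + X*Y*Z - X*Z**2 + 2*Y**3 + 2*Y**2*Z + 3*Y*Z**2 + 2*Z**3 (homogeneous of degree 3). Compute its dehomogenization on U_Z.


f(x, y) = 3*x**2*y + 3*x**2 - x*y**2 + x*y - x + 2*y**3 + 2*y**2 + 3*y + 2

On U_Z we set Z = 1. Each monomial c·X^i·Y^j·Z^k in F becomes c·x^i·y^j·1^k = c·x^i·y^j.
Substituting Z = 1: F(X, Y, 1) = 3*x**2*y + 3*x**2 - x*y**2 + x*y - x + 2*y**3 + 2*y**2 + 3*y + 2.
Note: deg(f) ≤ deg(F) = 3; strict inequality happens when F is divisible by Z (lost terms).


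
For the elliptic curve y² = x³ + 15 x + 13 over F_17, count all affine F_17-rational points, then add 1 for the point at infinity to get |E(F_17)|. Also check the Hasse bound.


Affine points = {(0, 8), (0, 9), (2, 0), (3, 0), (4, 1), (4, 16), (5, 3), (5, 14), (6, 8), (6, 9), (7, 6), (7, 11), (8, 4), (8, 13), (11, 8), (11, 9), (12, 0), (13, 5), (13, 12), (14, 3), (14, 14), (15, 3), (15, 14)}; affine count = 23; |E(F_17)| = 24.

Discriminant check: Δ ∝ 4a³ + 27b² = 4·15³ + 27·13² = 4·3375 + 27·169 ≡ 9 (mod 17). Nonzero ⇒ E is nonsingular.
For each x ∈ F_17, compute rhs = x³ + 15·x + 13 mod 17, then count y ∈ F_17 with y² ≡ rhs.
  x = 0: rhs = 13, matching y values: 8, 9 (2 points).
  x = 1: rhs = 12, matching y values: none (0 points).
  x = 2: rhs = 0, matching y values: 0 (1 points).
  x = 3: rhs = 0, matching y values: 0 (1 points).
  x = 4: rhs = 1, matching y values: 1, 16 (2 points).
  x = 5: rhs = 9, matching y values: 3, 14 (2 points).
  x = 6: rhs = 13, matching y values: 8, 9 (2 points).
  x = 7: rhs = 2, matching y values: 6, 11 (2 points).
  x = 8: rhs = 16, matching y values: 4, 13 (2 points).
  x = 9: rhs = 10, matching y values: none (0 points).
  x = 10: rhs = 7, matching y values: none (0 points).
  x = 11: rhs = 13, matching y values: 8, 9 (2 points).
  x = 12: rhs = 0, matching y values: 0 (1 points).
  x = 13: rhs = 8, matching y values: 5, 12 (2 points).
  x = 14: rhs = 9, matching y values: 3, 14 (2 points).
  x = 15: rhs = 9, matching y values: 3, 14 (2 points).
  x = 16: rhs = 14, matching y values: none (0 points).
Total affine count: 23.
Full point count |E(F_17)| = 23 + 1 = 24.
Hasse bound: |24 − (17+1)| = |6| = 6 ≤ 2√17 ≈ 8.2462 ✓.


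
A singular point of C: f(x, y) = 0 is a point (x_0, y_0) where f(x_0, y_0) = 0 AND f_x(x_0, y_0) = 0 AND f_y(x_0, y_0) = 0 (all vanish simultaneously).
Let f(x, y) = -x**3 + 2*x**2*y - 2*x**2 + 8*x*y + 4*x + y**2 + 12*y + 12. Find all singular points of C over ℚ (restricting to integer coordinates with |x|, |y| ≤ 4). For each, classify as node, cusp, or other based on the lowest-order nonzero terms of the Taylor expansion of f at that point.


Singular points: {(-2, -2)}; classification: cusp.

Compute partial derivatives:
  f_x = -3*x**2 + 4*x*y - 4*x + 8*y + 4.
  f_y = 2*x**2 + 8*x + 2*y + 12.
Scan x_0 ∈ {−4, ..., 4}. For each x_0, f_y(x_0, y) is a polynomial in y; find its integer roots y ∈ {−4, ..., 4}, then test f_x and f at those candidates.
  x = -4: f_y(-4, y) = 2*y + 12; no integer root y with |y| ≤ 4.
  x = -3: f_y(-3, y) = 2*y + 6; vanishes at y ∈ {-3}. (-3, -3): f_x = 1 ≠ 0.
  x = -2: f_y(-2, y) = 2*y + 4; vanishes at y ∈ {-2}. (-2, -2): f_x = 0, f = 0 — SINGULAR.
  x = -1: f_y(-1, y) = 2*y + 6; vanishes at y ∈ {-3}. (-1, -3): f_x = -7 ≠ 0.
  x = 0: f_y(0, y) = 2*y + 12; no integer root y with |y| ≤ 4.
  x = 1: f_y(1, y) = 2*y + 22; no integer root y with |y| ≤ 4.
  x = 2: f_y(2, y) = 2*y + 36; no integer root y with |y| ≤ 4.
  x = 3: f_y(3, y) = 2*y + 54; no integer root y with |y| ≤ 4.
  x = 4: f_y(4, y) = 2*y + 76; no integer root y with |y| ≤ 4.
Only singular point on the grid: (-2, -2).
Classify: substitute x = -2 + u, y = -2 + v and expand: f = -u**3 + 2*u**2*v + v**2.
No constant or linear terms (consistent with a singular point). Quadratic part: v**2. Cubic part: -u**3 + 2*u**2*v.
The quadratic part v**2 is a perfect square, so there is a single (double) tangent line v = 0, i.e. y = -2. Restricting the cubic part to that line (v = 0) leaves -u**3 ≠ 0, so f is not divisible by v and the branch is v² ≈ u**3 to lowest order — this is a cusp.
Classification: cusp.


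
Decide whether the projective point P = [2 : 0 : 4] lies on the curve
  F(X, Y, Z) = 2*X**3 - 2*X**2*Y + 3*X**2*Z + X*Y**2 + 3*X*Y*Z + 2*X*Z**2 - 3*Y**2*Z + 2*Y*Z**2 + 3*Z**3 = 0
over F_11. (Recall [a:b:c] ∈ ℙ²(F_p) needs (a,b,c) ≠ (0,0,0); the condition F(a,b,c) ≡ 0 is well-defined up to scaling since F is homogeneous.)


F(2,0,4) ≡ 1 (mod 11); P is NOT on the curve.

Evaluate F(2, 0, 4) term-by-term (mod 11).
  2*X**3 ↦ 2·8·1·1 = 16
  -2*X**2*Y ↦ -2·4·0·1 = 0
  3*X**2*Z ↦ 3·4·1·4 = 48
  X*Y**2 ↦ 1·2·0·1 = 0
  3*X*Y*Z ↦ 3·2·0·4 = 0
  2*X*Z**2 ↦ 2·2·1·16 = 64
  -3*Y**2*Z ↦ -3·1·0·4 = 0
  2*Y*Z**2 ↦ 2·1·0·16 = 0
  3*Z**3 ↦ 3·1·1·64 = 192
Sum: F(2, 0, 4) = (16) + (0) + (48) + (0) + (0) + (64) + (0) + (0) + (192) = 320.
Reducing mod 11: 320 ≡ 1 (mod 11).
Since F(a, b, c) ≡ 1 ≠ 0 (mod 11), P does NOT lie on the curve.


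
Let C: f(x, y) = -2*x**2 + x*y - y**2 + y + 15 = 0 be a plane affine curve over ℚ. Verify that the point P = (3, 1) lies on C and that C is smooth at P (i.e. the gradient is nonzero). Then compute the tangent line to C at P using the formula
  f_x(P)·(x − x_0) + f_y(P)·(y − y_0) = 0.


Tangent line at P: -11*x + 2*y + 31 = 0.

Step 1: f(3, 1) = 0, so P lies on C.
Step 2: partial derivatives
  f_x(x, y) = -4*x + y, f_y(x, y) = x - 2*y + 1.
  f_x(P) = -11, f_y(P) = 2 (gradient nonzero, so P is smooth).
Step 3: tangent line at P: -11·(x − 3) + 2·(y − 1) = 0.
Expanding: -11*x + 2*y + 31 = 0.


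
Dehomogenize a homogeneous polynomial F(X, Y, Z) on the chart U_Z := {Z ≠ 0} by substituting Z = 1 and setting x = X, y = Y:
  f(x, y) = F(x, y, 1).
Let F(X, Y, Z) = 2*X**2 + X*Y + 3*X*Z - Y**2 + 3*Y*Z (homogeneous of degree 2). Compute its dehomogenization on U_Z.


f(x, y) = 2*x**2 + x*y + 3*x - y**2 + 3*y

On U_Z we set Z = 1. Each monomial c·X^i·Y^j·Z^k in F becomes c·x^i·y^j·1^k = c·x^i·y^j.
Substituting Z = 1: F(X, Y, 1) = 2*x**2 + x*y + 3*x - y**2 + 3*y.
Note: deg(f) ≤ deg(F) = 2; strict inequality happens when F is divisible by Z (lost terms).


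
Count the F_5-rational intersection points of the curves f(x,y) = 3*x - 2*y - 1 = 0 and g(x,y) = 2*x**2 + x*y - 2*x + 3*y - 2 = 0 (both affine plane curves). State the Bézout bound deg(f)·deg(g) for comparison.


Common zeros: ∅; count = 0; Bézout bound = 2.

deg(f) = 1, deg(g) = 2, so Bézout bound = 2.
Scan x ∈ F_5. For each x, list the y ∈ F_5 with f(x, y) ≡ 0 and those with g(x, y) ≡ 0 (mod 5); the common zeros in that column are the intersection.
  x = 0: f ≡ 0 at y ∈ {2}; g ≡ 0 at y ∈ {4}; common: ∅.
  x = 1: f ≡ 0 at y ∈ {1}; g ≡ 0 at y ∈ {3}; common: ∅.
  x = 2: f ≡ 0 at y ∈ {0}; g ≡ 0 at y ∈ ∅; common: ∅.
  x = 3: f ≡ 0 at y ∈ {4}; g ≡ 0 at y ∈ {0}; common: ∅.
  x = 4: f ≡ 0 at y ∈ {3}; g ≡ 0 at y ∈ {4}; common: ∅.
Collecting: common zeros = ∅, so the count is 0.
Comparison with the Bézout bound: 0 ≤ 2 = deg(f)·deg(g), as expected for curves with no common component (the affine F_5-count falls short of the bound because intersections may lie at infinity, over extension fields, or carry multiplicity).


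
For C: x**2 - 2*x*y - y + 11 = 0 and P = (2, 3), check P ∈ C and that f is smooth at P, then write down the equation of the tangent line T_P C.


Tangent line at P: -2*x - 5*y + 19 = 0.

Step 1: f(2, 3) = 0, so P lies on C.
Step 2: partial derivatives
  f_x(x, y) = 2*x - 2*y, f_y(x, y) = -2*x - 1.
  f_x(P) = -2, f_y(P) = -5 (gradient nonzero, so P is smooth).
Step 3: tangent line at P: -2·(x − 2) + -5·(y − 3) = 0.
Expanding: -2*x - 5*y + 19 = 0.


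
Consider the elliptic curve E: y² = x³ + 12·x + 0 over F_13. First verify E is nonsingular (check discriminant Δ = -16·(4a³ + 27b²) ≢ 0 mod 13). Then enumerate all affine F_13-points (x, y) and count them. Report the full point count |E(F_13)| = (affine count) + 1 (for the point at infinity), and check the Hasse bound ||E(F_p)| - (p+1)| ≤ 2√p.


Affine points = {(0, 0), (1, 0), (5, 4), (5, 9), (8, 6), (8, 7), (12, 0)}; affine count = 7; |E(F_13)| = 8.

Discriminant check: Δ ∝ 4a³ + 27b² = 4·12³ + 27·0² = 4·1728 + 27·0 ≡ 9 (mod 13). Nonzero ⇒ E is nonsingular.
For each x ∈ F_13, compute rhs = x³ + 12·x + 0 mod 13, then count y ∈ F_13 with y² ≡ rhs.
  x = 0: rhs = 0, matching y values: 0 (1 points).
  x = 1: rhs = 0, matching y values: 0 (1 points).
  x = 2: rhs = 6, matching y values: none (0 points).
  x = 3: rhs = 11, matching y values: none (0 points).
  x = 4: rhs = 8, matching y values: none (0 points).
  x = 5: rhs = 3, matching y values: 4, 9 (2 points).
  x = 6: rhs = 2, matching y values: none (0 points).
  x = 7: rhs = 11, matching y values: none (0 points).
  x = 8: rhs = 10, matching y values: 6, 7 (2 points).
  x = 9: rhs = 5, matching y values: none (0 points).
  x = 10: rhs = 2, matching y values: none (0 points).
  x = 11: rhs = 7, matching y values: none (0 points).
  x = 12: rhs = 0, matching y values: 0 (1 points).
Total affine count: 7.
Full point count |E(F_13)| = 7 + 1 = 8.
Hasse bound: |8 − (13+1)| = |-6| = 6 ≤ 2√13 ≈ 7.2111 ✓.


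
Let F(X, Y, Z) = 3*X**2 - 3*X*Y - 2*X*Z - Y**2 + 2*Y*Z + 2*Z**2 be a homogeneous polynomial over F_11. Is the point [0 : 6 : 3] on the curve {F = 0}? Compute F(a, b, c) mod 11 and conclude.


F(0,6,3) ≡ 7 (mod 11); P is NOT on the curve.

Evaluate F(0, 6, 3) term-by-term (mod 11).
  3*X**2 ↦ 3·0·1·1 = 0
  -3*X*Y ↦ -3·0·6·1 = 0
  -2*X*Z ↦ -2·0·1·3 = 0
  -Y**2 ↦ -1·1·36·1 = -36
  2*Y*Z ↦ 2·1·6·3 = 36
  2*Z**2 ↦ 2·1·1·9 = 18
Sum: F(0, 6, 3) = (0) + (0) + (0) + (-36) + (36) + (18) = 18.
Reducing mod 11: 18 ≡ 7 (mod 11).
Since F(a, b, c) ≡ 7 ≠ 0 (mod 11), P does NOT lie on the curve.


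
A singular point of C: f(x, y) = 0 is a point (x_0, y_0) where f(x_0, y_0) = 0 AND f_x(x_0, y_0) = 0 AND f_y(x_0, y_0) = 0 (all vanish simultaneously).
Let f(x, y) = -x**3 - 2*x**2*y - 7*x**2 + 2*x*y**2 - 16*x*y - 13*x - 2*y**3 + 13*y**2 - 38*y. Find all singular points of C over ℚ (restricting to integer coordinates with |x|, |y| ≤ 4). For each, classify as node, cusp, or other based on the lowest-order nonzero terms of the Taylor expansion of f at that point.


Singular points: {(-3, 1)}; classification: cusp.

Compute partial derivatives:
  f_x = -3*x**2 - 4*x*y - 14*x + 2*y**2 - 16*y - 13.
  f_y = -2*x**2 + 4*x*y - 16*x - 6*y**2 + 26*y - 38.
Scan x_0 ∈ {−4, ..., 4}. For each x_0, f_y(x_0, y) is a polynomial in y; find its integer roots y ∈ {−4, ..., 4}, then test f_x and f at those candidates.
  x = -4: f_y(-4, y) = -6*y**2 + 10*y - 6; no integer root y with |y| ≤ 4.
  x = -3: f_y(-3, y) = -6*y**2 + 14*y - 8; vanishes at y ∈ {1}. (-3, 1): f_x = 0, f = 0 — SINGULAR.
  x = -2: f_y(-2, y) = -6*y**2 + 18*y - 14; no integer root y with |y| ≤ 4.
  x = -1: f_y(-1, y) = -6*y**2 + 22*y - 24; no integer root y with |y| ≤ 4.
  x = 0: f_y(0, y) = -6*y**2 + 26*y - 38; no integer root y with |y| ≤ 4.
  x = 1: f_y(1, y) = -6*y**2 + 30*y - 56; no integer root y with |y| ≤ 4.
  x = 2: f_y(2, y) = -6*y**2 + 34*y - 78; no integer root y with |y| ≤ 4.
  x = 3: f_y(3, y) = -6*y**2 + 38*y - 104; no integer root y with |y| ≤ 4.
  x = 4: f_y(4, y) = -6*y**2 + 42*y - 134; no integer root y with |y| ≤ 4.
Only singular point on the grid: (-3, 1).
Classify: substitute x = -3 + u, y = 1 + v and expand: f = -u**3 - 2*u**2*v + 2*u*v**2 - 2*v**3 + v**2.
No constant or linear terms (consistent with a singular point). Quadratic part: v**2. Cubic part: -u**3 - 2*u**2*v + 2*u*v**2 - 2*v**3.
The quadratic part v**2 is a perfect square, so there is a single (double) tangent line v = 0, i.e. y = 1. Restricting the cubic part to that line (v = 0) leaves -u**3 ≠ 0, so f is not divisible by v and the branch is v² ≈ u**3 to lowest order — this is a cusp.
Classification: cusp.


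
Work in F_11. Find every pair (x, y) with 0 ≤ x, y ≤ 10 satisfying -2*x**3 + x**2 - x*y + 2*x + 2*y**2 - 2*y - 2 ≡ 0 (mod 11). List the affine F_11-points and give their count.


Affine F_11-points: {(0, 4), (0, 8), (3, 1), (3, 7), (4, 1), (4, 2), (5, 3), (5, 6), (8, 0), (8, 5), (9, 2), (9, 9), (10, 1), (10, 5)}; count = 14.

For each of the 121 pairs (x, y) ∈ F_11², evaluate f(x, y) mod 11. Record the zeros.
  x = 0: [0↦9, 1↦9, 2↦2, 3↦10, 4↦0, 5↦5, 6↦3, 7↦5, 8↦0, 9↦10, 10↦2]  zeros at y ∈ {4, 8}
  x = 1: [0↦10, 1↦9, 2↦1, 3↦8, 4↦8, 5↦1, 6↦9, 7↦10, 8↦4, 9↦2, 10↦4]  zeros at y ∈ ∅
  x = 2: [0↦1, 1↦10, 2↦1, 3↦7, 4↦6, 5↦9, 6↦5, 7↦5, 8↦9, 9↦6, 10↦7]  zeros at y ∈ ∅
  x = 3: [0↦3, 1↦0, 2↦1, 3↦6, 4↦4, 5↦6, 6↦1, 7↦0, 8↦3, 9↦10, 10↦10]  zeros at y ∈ {1, 7}
  x = 4: [0↦4, 1↦0, 2↦0, 3↦4, 4↦1, 5↦2, 6↦7, 7↦5, 8↦7, 9↦2, 10↦1]  zeros at y ∈ {1, 2}
  x = 5: [0↦3, 1↦9, 2↦8, 3↦0, 4↦7, 5↦7, 6↦0, 7↦8, 8↦9, 9↦3, 10↦1]  zeros at y ∈ {3, 6}
  x = 6: [0↦10, 1↦4, 2↦2, 3↦4, 4↦10, 5↦9, 6↦1, 7↦8, 8↦8, 9↦1, 10↦9]  zeros at y ∈ ∅
  x = 7: [0↦2, 1↦6, 2↦3, 3↦4, 4↦9, 5↦7, 6↦9, 7↦4, 8↦3, 9↦6, 10↦2]  zeros at y ∈ ∅
  x = 8: [0↦0, 1↦3, 2↦10, 3↦10, 4↦3, 5↦0, 6↦1, 7↦6, 8↦4, 9↦6, 10↦1]  zeros at y ∈ {0, 5}
  x = 9: [0↦3, 1↦5, 2↦0, 3↦10, 4↦2, 5↦9, 6↦9, 7↦2, 8↦10, 9↦0, 10↦5]  zeros at y ∈ {2, 9}
  x = 10: [0↦10, 1↦0, 2↦5, 3↦3, 4↦5, 5↦0, 6↦10, 7↦2, 8↦9, 9↦9, 10↦2]  zeros at y ∈ {1, 5}
Collecting zeros: affine points = {(0, 4), (0, 8), (3, 1), (3, 7), (4, 1), (4, 2), (5, 3), (5, 6), (8, 0), (8, 5), (9, 2), (9, 9), (10, 1), (10, 5)}.
Total count |C(F_11)_aff| = 14.


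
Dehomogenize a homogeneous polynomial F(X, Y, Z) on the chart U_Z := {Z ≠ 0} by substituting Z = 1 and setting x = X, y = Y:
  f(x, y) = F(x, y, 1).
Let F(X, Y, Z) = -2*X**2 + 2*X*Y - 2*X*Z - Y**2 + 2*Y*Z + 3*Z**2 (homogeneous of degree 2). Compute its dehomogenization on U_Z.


f(x, y) = -2*x**2 + 2*x*y - 2*x - y**2 + 2*y + 3

On U_Z we set Z = 1. Each monomial c·X^i·Y^j·Z^k in F becomes c·x^i·y^j·1^k = c·x^i·y^j.
Substituting Z = 1: F(X, Y, 1) = -2*x**2 + 2*x*y - 2*x - y**2 + 2*y + 3.
Note: deg(f) ≤ deg(F) = 2; strict inequality happens when F is divisible by Z (lost terms).


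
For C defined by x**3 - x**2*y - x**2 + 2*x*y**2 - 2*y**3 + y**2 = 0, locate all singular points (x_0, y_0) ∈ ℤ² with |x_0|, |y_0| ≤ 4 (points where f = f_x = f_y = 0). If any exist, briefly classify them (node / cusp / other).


Singular points: {(0, 0)}; classification: node.

Compute partial derivatives:
  f_x = 3*x**2 - 2*x*y - 2*x + 2*y**2.
  f_y = -x**2 + 4*x*y - 6*y**2 + 2*y.
Scan x_0 ∈ {−4, ..., 4}. For each x_0, f_y(x_0, y) is a polynomial in y; find its integer roots y ∈ {−4, ..., 4}, then test f_x and f at those candidates.
  x = -4: f_y(-4, y) = -6*y**2 - 14*y - 16; no integer root y with |y| ≤ 4.
  x = -3: f_y(-3, y) = -6*y**2 - 10*y - 9; no integer root y with |y| ≤ 4.
  x = -2: f_y(-2, y) = -6*y**2 - 6*y - 4; no integer root y with |y| ≤ 4.
  x = -1: f_y(-1, y) = -6*y**2 - 2*y - 1; no integer root y with |y| ≤ 4.
  x = 0: f_y(0, y) = -6*y**2 + 2*y; vanishes at y ∈ {0}. (0, 0): f_x = 0, f = 0 — SINGULAR.
  x = 1: f_y(1, y) = -6*y**2 + 6*y - 1; no integer root y with |y| ≤ 4.
  x = 2: f_y(2, y) = -6*y**2 + 10*y - 4; vanishes at y ∈ {1}. (2, 1): f_x = 6 ≠ 0.
  x = 3: f_y(3, y) = -6*y**2 + 14*y - 9; no integer root y with |y| ≤ 4.
  x = 4: f_y(4, y) = -6*y**2 + 18*y - 16; no integer root y with |y| ≤ 4.
Only singular point on the grid: (0, 0).
Classify: substitute x = 0 + u, y = 0 + v and expand: f = u**3 - u**2*v - u**2 + 2*u*v**2 - 2*v**3 + v**2.
No constant or linear terms (consistent with a singular point). Quadratic part: -u**2 + v**2. Cubic part: u**3 - u**2*v + 2*u*v**2 - 2*v**3.
The quadratic part v**2 - u**2 = (v − u)(v + u) splits into two distinct linear factors, so there are two distinct tangent lines y − 0 = ±(x − 0) — this is a node (ordinary double point).
Classification: node.


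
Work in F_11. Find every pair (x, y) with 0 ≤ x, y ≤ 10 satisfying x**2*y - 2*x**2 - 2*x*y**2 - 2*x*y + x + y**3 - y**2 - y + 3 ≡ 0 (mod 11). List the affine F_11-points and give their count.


Affine F_11-points: {(1, 10), (2, 7), (3, 10), (4, 4), (4, 8), (7, 0), (7, 7), (7, 8), (8, 6), (10, 0), (10, 4), (10, 6)}; count = 12.

For each of the 121 pairs (x, y) ∈ F_11², evaluate f(x, y) mod 11. Record the zeros.
  x = 0: [0↦3, 1↦2, 2↦5, 3↦7, 4↦3, 5↦10, 6↦1, 7↦4, 8↦3, 9↦4, 10↦2]  zeros at y ∈ ∅
  x = 1: [0↦2, 1↦9, 2↦5, 3↦7, 4↦10, 5↦9, 6↦10, 7↦8, 8↦9, 9↦8, 10↦0]  zeros at y ∈ {10}
  x = 2: [0↦8, 1↦3, 2↦5, 3↦9, 4↦10, 5↦3, 6↦5, 7↦0, 8↦5, 9↦4, 10↦3]  zeros at y ∈ {7}
  x = 3: [0↦10, 1↦6, 2↦5, 3↦2, 4↦3, 5↦3, 6↦8, 7↦2, 8↦2, 9↦3, 10↦0]  zeros at y ∈ {10}
  x = 4: [0↦8, 1↦7, 2↦5, 3↦8, 4↦0, 5↦9, 6↦8, 7↦3, 8↦0, 9↦5, 10↦2]  zeros at y ∈ {4, 8}
  x = 5: [0↦2, 1↦6, 2↦5, 3↦5, 4↦1, 5↦10, 6↦5, 7↦3, 8↦10, 9↦10, 10↦9]  zeros at y ∈ ∅
  x = 6: [0↦3, 1↦3, 2↦5, 3↦4, 4↦6, 5↦6, 6↦10, 7↦2, 8↦10, 9↦7, 10↦10]  zeros at y ∈ ∅
  x = 7: [0↦0, 1↦9, 2↦5, 3↦5, 4↦4, 5↦8, 6↦1, 7↦0, 8↦0, 9↦7, 10↦5]  zeros at y ∈ {0, 7, 8}
  x = 8: [0↦4, 1↦2, 2↦5, 3↦8, 4↦6, 5↦5, 6↦0, 7↦8, 8↦2, 9↦10, 10↦5]  zeros at y ∈ {6}
  x = 9: [0↦4, 1↦4, 2↦5, 3↦2, 4↦1, 5↦8, 6↦7, 7↦4, 8↦5, 9↦5, 10↦10]  zeros at y ∈ ∅
  x = 10: [0↦0, 1↦4, 2↦5, 3↦9, 4↦0, 5↦6, 6↦0, 7↦10, 8↦9, 9↦3, 10↦9]  zeros at y ∈ {0, 4, 6}
Collecting zeros: affine points = {(1, 10), (2, 7), (3, 10), (4, 4), (4, 8), (7, 0), (7, 7), (7, 8), (8, 6), (10, 0), (10, 4), (10, 6)}.
Total count |C(F_11)_aff| = 12.


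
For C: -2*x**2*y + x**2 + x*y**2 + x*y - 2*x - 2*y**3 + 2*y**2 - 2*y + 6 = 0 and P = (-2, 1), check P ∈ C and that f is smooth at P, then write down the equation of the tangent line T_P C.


Tangent line at P: 4*x - 18*y + 26 = 0.

Step 1: f(-2, 1) = 0, so P lies on C.
Step 2: partial derivatives
  f_x(x, y) = -4*x*y + 2*x + y**2 + y - 2, f_y(x, y) = -2*x**2 + 2*x*y + x - 6*y**2 + 4*y - 2.
  f_x(P) = 4, f_y(P) = -18 (gradient nonzero, so P is smooth).
Step 3: tangent line at P: 4·(x − -2) + -18·(y − 1) = 0.
Expanding: 4*x - 18*y + 26 = 0.


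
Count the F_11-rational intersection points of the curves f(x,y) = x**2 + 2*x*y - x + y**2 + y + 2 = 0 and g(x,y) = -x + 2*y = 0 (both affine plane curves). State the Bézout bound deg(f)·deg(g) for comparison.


Common zeros: ∅; count = 0; Bézout bound = 2.

deg(f) = 2, deg(g) = 1, so Bézout bound = 2.
Scan x ∈ F_11. For each x, list the y ∈ F_11 with f(x, y) ≡ 0 and those with g(x, y) ≡ 0 (mod 11); the common zeros in that column are the intersection.
  x = 0: f ≡ 0 at y ∈ {4, 6}; g ≡ 0 at y ∈ {0}; common: ∅.
  x = 1: f ≡ 0 at y ∈ {9, 10}; g ≡ 0 at y ∈ {6}; common: ∅.
  x = 2: f ≡ 0 at y ∈ {7, 10}; g ≡ 0 at y ∈ {1}; common: ∅.
  x = 3: f ≡ 0 at y ∈ ∅; g ≡ 0 at y ∈ {7}; common: ∅.
  x = 4: f ≡ 0 at y ∈ {4, 9}; g ≡ 0 at y ∈ {2}; common: ∅.
  x = 5: f ≡ 0 at y ∈ {0}; g ≡ 0 at y ∈ {8}; common: ∅.
  x = 6: f ≡ 0 at y ∈ ∅; g ≡ 0 at y ∈ {3}; common: ∅.
  x = 7: f ≡ 0 at y ∈ {0, 7}; g ≡ 0 at y ∈ {9}; common: ∅.
  x = 8: f ≡ 0 at y ∈ ∅; g ≡ 0 at y ∈ {4}; common: ∅.
  x = 9: f ≡ 0 at y ∈ ∅; g ≡ 0 at y ∈ {10}; common: ∅.
  x = 10: f ≡ 0 at y ∈ ∅; g ≡ 0 at y ∈ {5}; common: ∅.
Collecting: common zeros = ∅, so the count is 0.
Comparison with the Bézout bound: 0 ≤ 2 = deg(f)·deg(g), as expected for curves with no common component (the affine F_11-count falls short of the bound because intersections may lie at infinity, over extension fields, or carry multiplicity).


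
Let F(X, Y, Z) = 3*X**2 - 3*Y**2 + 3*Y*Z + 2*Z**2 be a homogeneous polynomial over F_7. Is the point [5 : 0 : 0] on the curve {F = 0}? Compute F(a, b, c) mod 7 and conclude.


F(5,0,0) ≡ 5 (mod 7); P is NOT on the curve.

Evaluate F(5, 0, 0) term-by-term (mod 7).
  3*X**2 ↦ 3·25·1·1 = 75
  -3*Y**2 ↦ -3·1·0·1 = 0
  3*Y*Z ↦ 3·1·0·0 = 0
  2*Z**2 ↦ 2·1·1·0 = 0
Sum: F(5, 0, 0) = (75) + (0) + (0) + (0) = 75.
Reducing mod 7: 75 ≡ 5 (mod 7).
Since F(a, b, c) ≡ 5 ≠ 0 (mod 7), P does NOT lie on the curve.


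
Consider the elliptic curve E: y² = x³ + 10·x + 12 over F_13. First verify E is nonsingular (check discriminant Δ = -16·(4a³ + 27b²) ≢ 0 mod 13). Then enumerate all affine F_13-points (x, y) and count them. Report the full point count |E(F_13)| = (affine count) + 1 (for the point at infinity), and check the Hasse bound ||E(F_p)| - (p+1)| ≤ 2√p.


Affine points = {(0, 5), (0, 8), (1, 6), (1, 7), (2, 1), (2, 12), (3, 2), (3, 11), (4, 5), (4, 8), (7, 3), (7, 10), (9, 5), (9, 8), (11, 6), (11, 7), (12, 1), (12, 12)}; affine count = 18; |E(F_13)| = 19.

Discriminant check: Δ ∝ 4a³ + 27b² = 4·10³ + 27·12² = 4·1000 + 27·144 ≡ 10 (mod 13). Nonzero ⇒ E is nonsingular.
For each x ∈ F_13, compute rhs = x³ + 10·x + 12 mod 13, then count y ∈ F_13 with y² ≡ rhs.
  x = 0: rhs = 12, matching y values: 5, 8 (2 points).
  x = 1: rhs = 10, matching y values: 6, 7 (2 points).
  x = 2: rhs = 1, matching y values: 1, 12 (2 points).
  x = 3: rhs = 4, matching y values: 2, 11 (2 points).
  x = 4: rhs = 12, matching y values: 5, 8 (2 points).
  x = 5: rhs = 5, matching y values: none (0 points).
  x = 6: rhs = 2, matching y values: none (0 points).
  x = 7: rhs = 9, matching y values: 3, 10 (2 points).
  x = 8: rhs = 6, matching y values: none (0 points).
  x = 9: rhs = 12, matching y values: 5, 8 (2 points).
  x = 10: rhs = 7, matching y values: none (0 points).
  x = 11: rhs = 10, matching y values: 6, 7 (2 points).
  x = 12: rhs = 1, matching y values: 1, 12 (2 points).
Total affine count: 18.
Full point count |E(F_13)| = 18 + 1 = 19.
Hasse bound: |19 − (13+1)| = |5| = 5 ≤ 2√13 ≈ 7.2111 ✓.


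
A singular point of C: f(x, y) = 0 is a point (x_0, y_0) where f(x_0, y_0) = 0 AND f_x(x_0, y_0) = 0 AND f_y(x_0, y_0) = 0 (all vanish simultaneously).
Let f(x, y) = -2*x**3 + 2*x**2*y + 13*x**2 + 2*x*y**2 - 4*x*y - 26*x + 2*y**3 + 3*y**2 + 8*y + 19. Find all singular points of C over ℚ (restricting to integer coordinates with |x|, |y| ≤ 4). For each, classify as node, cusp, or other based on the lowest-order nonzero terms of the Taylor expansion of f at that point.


Singular points: {(2, -1)}; classification: node.

Compute partial derivatives:
  f_x = -6*x**2 + 4*x*y + 26*x + 2*y**2 - 4*y - 26.
  f_y = 2*x**2 + 4*x*y - 4*x + 6*y**2 + 6*y + 8.
Scan x_0 ∈ {−4, ..., 4}. For each x_0, f_y(x_0, y) is a polynomial in y; find its integer roots y ∈ {−4, ..., 4}, then test f_x and f at those candidates.
  x = -4: f_y(-4, y) = 6*y**2 - 10*y + 56; no integer root y with |y| ≤ 4.
  x = -3: f_y(-3, y) = 6*y**2 - 6*y + 38; no integer root y with |y| ≤ 4.
  x = -2: f_y(-2, y) = 6*y**2 - 2*y + 24; no integer root y with |y| ≤ 4.
  x = -1: f_y(-1, y) = 6*y**2 + 2*y + 14; no integer root y with |y| ≤ 4.
  x = 0: f_y(0, y) = 6*y**2 + 6*y + 8; no integer root y with |y| ≤ 4.
  x = 1: f_y(1, y) = 6*y**2 + 10*y + 6; no integer root y with |y| ≤ 4.
  x = 2: f_y(2, y) = 6*y**2 + 14*y + 8; vanishes at y ∈ {-1}. (2, -1): f_x = 0, f = 0 — SINGULAR.
  x = 3: f_y(3, y) = 6*y**2 + 18*y + 14; no integer root y with |y| ≤ 4.
  x = 4: f_y(4, y) = 6*y**2 + 22*y + 24; no integer root y with |y| ≤ 4.
Only singular point on the grid: (2, -1).
Classify: substitute x = 2 + u, y = -1 + v and expand: f = -2*u**3 + 2*u**2*v - u**2 + 2*u*v**2 + 2*v**3 + v**2.
No constant or linear terms (consistent with a singular point). Quadratic part: -u**2 + v**2. Cubic part: -2*u**3 + 2*u**2*v + 2*u*v**2 + 2*v**3.
The quadratic part v**2 - u**2 = (v − u)(v + u) splits into two distinct linear factors, so there are two distinct tangent lines y − -1 = ±(x − 2) — this is a node (ordinary double point).
Classification: node.
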